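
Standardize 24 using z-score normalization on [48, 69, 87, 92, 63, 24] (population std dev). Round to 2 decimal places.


Mean = (48 + 69 + 87 + 92 + 63 + 24) / 6 = 63.8333
Variance = sum((x_i - mean)^2) / n = 532.4722
Std = sqrt(532.4722) = 23.0754
Z = (x - mean) / std
= (24 - 63.8333) / 23.0754
= -39.8333 / 23.0754
= -1.73

-1.73


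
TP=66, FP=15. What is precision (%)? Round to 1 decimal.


Precision = TP / (TP + FP) * 100
= 66 / (66 + 15)
= 66 / 81
= 0.8148
= 81.5%

81.5


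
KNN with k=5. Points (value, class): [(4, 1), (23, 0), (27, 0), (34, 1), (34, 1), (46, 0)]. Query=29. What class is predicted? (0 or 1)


Distances from query 29:
Point 27 (class 0): distance = 2
Point 34 (class 1): distance = 5
Point 34 (class 1): distance = 5
Point 23 (class 0): distance = 6
Point 46 (class 0): distance = 17
K=5 nearest neighbors: classes = [0, 1, 1, 0, 0]
Votes for class 1: 2 / 5
Majority vote => class 0

0


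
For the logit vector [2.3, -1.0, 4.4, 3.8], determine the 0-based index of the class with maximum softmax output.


Softmax is a monotonic transformation, so it preserves the argmax.
We need to find the index of the maximum logit.
Index 0: 2.3
Index 1: -1.0
Index 2: 4.4
Index 3: 3.8
Maximum logit = 4.4 at index 2

2


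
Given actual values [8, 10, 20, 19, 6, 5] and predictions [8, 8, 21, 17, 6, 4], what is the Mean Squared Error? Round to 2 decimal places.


Differences: [0, 2, -1, 2, 0, 1]
Squared errors: [0, 4, 1, 4, 0, 1]
Sum of squared errors = 10
MSE = 10 / 6 = 1.67

1.67


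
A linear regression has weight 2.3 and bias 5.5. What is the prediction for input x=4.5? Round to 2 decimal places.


y = 2.3 * 4.5 + (5.5)
= 10.35 + (5.5)
= 15.85

15.85


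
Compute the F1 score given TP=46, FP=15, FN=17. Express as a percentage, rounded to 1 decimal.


Precision = TP / (TP + FP) = 46 / 61 = 0.7541
Recall = TP / (TP + FN) = 46 / 63 = 0.7302
F1 = 2 * P * R / (P + R)
= 2 * 0.7541 * 0.7302 / (0.7541 + 0.7302)
= 1.1012 / 1.4843
= 0.7419
As percentage: 74.2%

74.2


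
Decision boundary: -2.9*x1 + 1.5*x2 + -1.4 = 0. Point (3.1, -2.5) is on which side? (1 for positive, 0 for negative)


Compute -2.9 * 3.1 + 1.5 * -2.5 + -1.4
= -8.99 + -3.75 + -1.4
= -14.14
Since -14.14 < 0, the point is on the negative side.

0


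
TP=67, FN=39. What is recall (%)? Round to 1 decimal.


Recall = TP / (TP + FN) * 100
= 67 / (67 + 39)
= 67 / 106
= 0.6321
= 63.2%

63.2


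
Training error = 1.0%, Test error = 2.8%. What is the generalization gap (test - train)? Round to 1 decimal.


Generalization gap = test_error - train_error
= 2.8 - 1.0
= 1.8%
A small gap suggests good generalization.

1.8


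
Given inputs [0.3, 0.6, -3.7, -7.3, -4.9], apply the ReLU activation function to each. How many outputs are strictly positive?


ReLU(x) = max(0, x) for each element:
ReLU(0.3) = 0.3
ReLU(0.6) = 0.6
ReLU(-3.7) = 0
ReLU(-7.3) = 0
ReLU(-4.9) = 0
Active neurons (>0): 2

2


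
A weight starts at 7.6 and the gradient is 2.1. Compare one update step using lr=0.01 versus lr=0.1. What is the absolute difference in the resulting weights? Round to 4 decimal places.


With lr=0.01: w_new = 7.6 - 0.01 * 2.1 = 7.579
With lr=0.1: w_new = 7.6 - 0.1 * 2.1 = 7.39
Absolute difference = |7.579 - 7.39|
= 0.1890

0.1890


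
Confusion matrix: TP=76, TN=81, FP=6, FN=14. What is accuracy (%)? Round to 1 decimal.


Accuracy = (TP + TN) / (TP + TN + FP + FN) * 100
= (76 + 81) / (76 + 81 + 6 + 14)
= 157 / 177
= 0.887
= 88.7%

88.7


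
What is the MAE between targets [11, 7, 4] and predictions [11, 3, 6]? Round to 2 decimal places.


Absolute errors: [0, 4, 2]
Sum of absolute errors = 6
MAE = 6 / 3 = 2.00

2.00


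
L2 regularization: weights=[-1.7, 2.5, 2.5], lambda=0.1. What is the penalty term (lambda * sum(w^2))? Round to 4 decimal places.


Squaring each weight:
(-1.7)^2 = 2.89
2.5^2 = 6.25
2.5^2 = 6.25
Sum of squares = 15.39
Penalty = 0.1 * 15.39 = 1.5390

1.5390


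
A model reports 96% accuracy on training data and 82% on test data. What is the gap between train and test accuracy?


Gap = train_accuracy - test_accuracy
= 96 - 82
= 14%
This gap suggests the model is overfitting.

14


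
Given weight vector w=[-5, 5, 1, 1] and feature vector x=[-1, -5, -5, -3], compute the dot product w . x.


Element-wise products:
-5 * -1 = 5
5 * -5 = -25
1 * -5 = -5
1 * -3 = -3
Sum = 5 + -25 + -5 + -3
= -28

-28


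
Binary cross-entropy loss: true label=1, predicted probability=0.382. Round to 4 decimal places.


For y=1: Loss = -log(p)
= -log(0.382)
= -(-0.9623)
= 0.9623

0.9623


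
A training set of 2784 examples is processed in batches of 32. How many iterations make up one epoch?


Iterations per epoch = dataset_size / batch_size
= 2784 / 32
= 87

87


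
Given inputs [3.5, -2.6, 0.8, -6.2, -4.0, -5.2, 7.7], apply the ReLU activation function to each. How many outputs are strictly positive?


ReLU(x) = max(0, x) for each element:
ReLU(3.5) = 3.5
ReLU(-2.6) = 0
ReLU(0.8) = 0.8
ReLU(-6.2) = 0
ReLU(-4.0) = 0
ReLU(-5.2) = 0
ReLU(7.7) = 7.7
Active neurons (>0): 3

3


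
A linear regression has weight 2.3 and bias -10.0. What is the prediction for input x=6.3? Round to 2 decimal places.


y = 2.3 * 6.3 + (-10.0)
= 14.49 + (-10.0)
= 4.49

4.49


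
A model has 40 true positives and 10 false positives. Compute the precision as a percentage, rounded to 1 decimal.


Precision = TP / (TP + FP) * 100
= 40 / (40 + 10)
= 40 / 50
= 0.8
= 80.0%

80.0


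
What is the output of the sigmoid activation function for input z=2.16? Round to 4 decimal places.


sigmoid(z) = 1 / (1 + exp(-z))
exp(-(2.16)) = exp(-2.16) = 0.1153
1 + 0.1153 = 1.1153
1 / 1.1153 = 0.8966

0.8966


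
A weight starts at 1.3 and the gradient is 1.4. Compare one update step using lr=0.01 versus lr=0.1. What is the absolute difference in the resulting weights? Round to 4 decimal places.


With lr=0.01: w_new = 1.3 - 0.01 * 1.4 = 1.286
With lr=0.1: w_new = 1.3 - 0.1 * 1.4 = 1.16
Absolute difference = |1.286 - 1.16|
= 0.1260

0.1260


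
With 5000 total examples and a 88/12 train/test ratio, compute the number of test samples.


Train samples = 5000 * 88% = 4400
Test samples = 5000 - 4400
= 600

600


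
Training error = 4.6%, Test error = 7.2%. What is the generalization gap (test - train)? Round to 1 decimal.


Generalization gap = test_error - train_error
= 7.2 - 4.6
= 2.6%
A moderate gap.

2.6


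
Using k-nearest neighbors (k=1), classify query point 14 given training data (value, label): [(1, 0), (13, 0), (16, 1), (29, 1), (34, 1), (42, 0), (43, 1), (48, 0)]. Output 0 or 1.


Distances from query 14:
Point 13 (class 0): distance = 1
K=1 nearest neighbors: classes = [0]
Votes for class 1: 0 / 1
Majority vote => class 0

0


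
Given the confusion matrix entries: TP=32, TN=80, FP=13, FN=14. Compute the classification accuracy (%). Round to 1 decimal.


Accuracy = (TP + TN) / (TP + TN + FP + FN) * 100
= (32 + 80) / (32 + 80 + 13 + 14)
= 112 / 139
= 0.8058
= 80.6%

80.6


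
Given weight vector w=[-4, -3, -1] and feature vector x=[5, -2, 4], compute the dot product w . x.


Element-wise products:
-4 * 5 = -20
-3 * -2 = 6
-1 * 4 = -4
Sum = -20 + 6 + -4
= -18

-18


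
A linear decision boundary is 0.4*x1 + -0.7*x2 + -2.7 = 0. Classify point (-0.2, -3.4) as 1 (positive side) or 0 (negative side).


Compute 0.4 * -0.2 + -0.7 * -3.4 + -2.7
= -0.08 + 2.38 + -2.7
= -0.4
Since -0.4 < 0, the point is on the negative side.

0


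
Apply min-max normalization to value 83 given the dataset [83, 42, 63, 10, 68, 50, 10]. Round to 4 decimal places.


Min = 10, Max = 83
Range = 83 - 10 = 73
Scaled = (x - min) / (max - min)
= (83 - 10) / 73
= 73 / 73
= 1.0000

1.0000


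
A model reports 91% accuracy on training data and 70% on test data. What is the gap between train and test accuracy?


Gap = train_accuracy - test_accuracy
= 91 - 70
= 21%
This large gap strongly indicates overfitting.

21


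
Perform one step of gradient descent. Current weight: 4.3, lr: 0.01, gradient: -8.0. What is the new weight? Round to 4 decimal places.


w_new = w_old - lr * gradient
= 4.3 - 0.01 * -8.0
= 4.3 - (-0.08)
= 4.3800

4.3800


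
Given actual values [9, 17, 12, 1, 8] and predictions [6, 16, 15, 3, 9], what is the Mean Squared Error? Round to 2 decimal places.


Differences: [3, 1, -3, -2, -1]
Squared errors: [9, 1, 9, 4, 1]
Sum of squared errors = 24
MSE = 24 / 5 = 4.80

4.80


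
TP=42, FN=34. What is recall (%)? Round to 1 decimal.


Recall = TP / (TP + FN) * 100
= 42 / (42 + 34)
= 42 / 76
= 0.5526
= 55.3%

55.3


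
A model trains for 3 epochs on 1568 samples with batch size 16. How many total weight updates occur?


Iterations per epoch = 1568 / 16 = 98
Total updates = iterations_per_epoch * epochs
= 98 * 3
= 294

294


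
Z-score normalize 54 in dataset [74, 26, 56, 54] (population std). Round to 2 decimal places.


Mean = (74 + 26 + 56 + 54) / 4 = 52.5
Variance = sum((x_i - mean)^2) / n = 294.75
Std = sqrt(294.75) = 17.1683
Z = (x - mean) / std
= (54 - 52.5) / 17.1683
= 1.5 / 17.1683
= 0.09

0.09


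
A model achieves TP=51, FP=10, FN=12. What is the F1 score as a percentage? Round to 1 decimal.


Precision = TP / (TP + FP) = 51 / 61 = 0.8361
Recall = TP / (TP + FN) = 51 / 63 = 0.8095
F1 = 2 * P * R / (P + R)
= 2 * 0.8361 * 0.8095 / (0.8361 + 0.8095)
= 1.3536 / 1.6456
= 0.8226
As percentage: 82.3%

82.3


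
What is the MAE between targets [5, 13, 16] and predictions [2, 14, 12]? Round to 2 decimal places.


Absolute errors: [3, 1, 4]
Sum of absolute errors = 8
MAE = 8 / 3 = 2.67

2.67


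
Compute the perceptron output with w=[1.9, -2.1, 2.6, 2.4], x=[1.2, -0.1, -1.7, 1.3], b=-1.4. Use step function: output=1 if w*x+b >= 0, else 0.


z = w . x + b
= 1.9*1.2 + -2.1*-0.1 + 2.6*-1.7 + 2.4*1.3 + -1.4
= 2.28 + 0.21 + -4.42 + 3.12 + -1.4
= 1.19 + -1.4
= -0.21
Since z = -0.21 < 0, output = 0

0


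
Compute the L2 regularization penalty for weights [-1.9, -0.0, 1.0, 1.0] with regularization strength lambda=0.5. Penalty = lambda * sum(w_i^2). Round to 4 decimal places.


Squaring each weight:
(-1.9)^2 = 3.61
(-0.0)^2 = 0.0
1.0^2 = 1.0
1.0^2 = 1.0
Sum of squares = 5.61
Penalty = 0.5 * 5.61 = 2.8050

2.8050


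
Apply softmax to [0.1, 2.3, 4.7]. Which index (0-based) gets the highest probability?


Softmax is a monotonic transformation, so it preserves the argmax.
We need to find the index of the maximum logit.
Index 0: 0.1
Index 1: 2.3
Index 2: 4.7
Maximum logit = 4.7 at index 2

2


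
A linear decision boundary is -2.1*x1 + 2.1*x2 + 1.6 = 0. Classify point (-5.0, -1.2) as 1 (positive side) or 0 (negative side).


Compute -2.1 * -5.0 + 2.1 * -1.2 + 1.6
= 10.5 + -2.52 + 1.6
= 9.58
Since 9.58 >= 0, the point is on the positive side.

1


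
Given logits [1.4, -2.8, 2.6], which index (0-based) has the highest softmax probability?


Softmax is a monotonic transformation, so it preserves the argmax.
We need to find the index of the maximum logit.
Index 0: 1.4
Index 1: -2.8
Index 2: 2.6
Maximum logit = 2.6 at index 2

2


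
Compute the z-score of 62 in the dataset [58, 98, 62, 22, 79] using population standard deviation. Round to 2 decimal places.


Mean = (58 + 98 + 62 + 22 + 79) / 5 = 63.8
Variance = sum((x_i - mean)^2) / n = 636.96
Std = sqrt(636.96) = 25.2381
Z = (x - mean) / std
= (62 - 63.8) / 25.2381
= -1.8 / 25.2381
= -0.07

-0.07


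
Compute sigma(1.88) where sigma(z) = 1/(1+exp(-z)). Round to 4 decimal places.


sigmoid(z) = 1 / (1 + exp(-z))
exp(-(1.88)) = exp(-1.88) = 0.1526
1 + 0.1526 = 1.1526
1 / 1.1526 = 0.8676

0.8676


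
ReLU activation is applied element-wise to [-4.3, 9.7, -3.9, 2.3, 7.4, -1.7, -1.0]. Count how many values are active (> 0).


ReLU(x) = max(0, x) for each element:
ReLU(-4.3) = 0
ReLU(9.7) = 9.7
ReLU(-3.9) = 0
ReLU(2.3) = 2.3
ReLU(7.4) = 7.4
ReLU(-1.7) = 0
ReLU(-1.0) = 0
Active neurons (>0): 3

3


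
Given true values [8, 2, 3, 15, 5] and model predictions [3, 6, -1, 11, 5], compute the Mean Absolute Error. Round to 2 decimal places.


Absolute errors: [5, 4, 4, 4, 0]
Sum of absolute errors = 17
MAE = 17 / 5 = 3.40

3.40


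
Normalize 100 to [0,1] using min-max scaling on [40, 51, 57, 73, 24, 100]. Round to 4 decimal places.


Min = 24, Max = 100
Range = 100 - 24 = 76
Scaled = (x - min) / (max - min)
= (100 - 24) / 76
= 76 / 76
= 1.0000

1.0000


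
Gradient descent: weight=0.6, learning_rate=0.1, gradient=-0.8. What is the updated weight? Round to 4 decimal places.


w_new = w_old - lr * gradient
= 0.6 - 0.1 * -0.8
= 0.6 - (-0.08)
= 0.6800

0.6800


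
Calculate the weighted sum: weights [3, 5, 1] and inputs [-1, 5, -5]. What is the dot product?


Element-wise products:
3 * -1 = -3
5 * 5 = 25
1 * -5 = -5
Sum = -3 + 25 + -5
= 17

17


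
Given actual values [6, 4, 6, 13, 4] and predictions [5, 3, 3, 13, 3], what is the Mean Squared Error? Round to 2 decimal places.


Differences: [1, 1, 3, 0, 1]
Squared errors: [1, 1, 9, 0, 1]
Sum of squared errors = 12
MSE = 12 / 5 = 2.40

2.40


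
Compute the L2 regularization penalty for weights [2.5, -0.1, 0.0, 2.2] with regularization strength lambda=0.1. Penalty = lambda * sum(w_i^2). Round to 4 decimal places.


Squaring each weight:
2.5^2 = 6.25
(-0.1)^2 = 0.01
0.0^2 = 0.0
2.2^2 = 4.84
Sum of squares = 11.1
Penalty = 0.1 * 11.1 = 1.1100

1.1100


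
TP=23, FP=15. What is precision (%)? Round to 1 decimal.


Precision = TP / (TP + FP) * 100
= 23 / (23 + 15)
= 23 / 38
= 0.6053
= 60.5%

60.5


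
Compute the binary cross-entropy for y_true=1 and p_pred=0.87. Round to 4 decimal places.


For y=1: Loss = -log(p)
= -log(0.87)
= -(-0.1393)
= 0.1393

0.1393


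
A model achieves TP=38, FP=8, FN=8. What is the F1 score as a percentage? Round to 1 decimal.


Precision = TP / (TP + FP) = 38 / 46 = 0.8261
Recall = TP / (TP + FN) = 38 / 46 = 0.8261
F1 = 2 * P * R / (P + R)
= 2 * 0.8261 * 0.8261 / (0.8261 + 0.8261)
= 1.3648 / 1.6522
= 0.8261
As percentage: 82.6%

82.6


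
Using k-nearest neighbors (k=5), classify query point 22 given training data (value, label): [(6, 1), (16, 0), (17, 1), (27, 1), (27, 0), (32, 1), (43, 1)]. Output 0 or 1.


Distances from query 22:
Point 27 (class 0): distance = 5
Point 17 (class 1): distance = 5
Point 27 (class 1): distance = 5
Point 16 (class 0): distance = 6
Point 32 (class 1): distance = 10
K=5 nearest neighbors: classes = [0, 1, 1, 0, 1]
Votes for class 1: 3 / 5
Majority vote => class 1

1


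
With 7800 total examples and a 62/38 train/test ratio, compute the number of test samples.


Train samples = 7800 * 62% = 4836
Test samples = 7800 - 4836
= 2964

2964


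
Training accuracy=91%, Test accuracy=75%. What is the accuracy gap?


Gap = train_accuracy - test_accuracy
= 91 - 75
= 16%
This gap suggests the model is overfitting.

16


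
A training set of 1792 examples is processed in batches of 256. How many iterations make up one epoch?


Iterations per epoch = dataset_size / batch_size
= 1792 / 256
= 7

7


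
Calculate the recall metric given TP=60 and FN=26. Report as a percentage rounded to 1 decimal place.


Recall = TP / (TP + FN) * 100
= 60 / (60 + 26)
= 60 / 86
= 0.6977
= 69.8%

69.8


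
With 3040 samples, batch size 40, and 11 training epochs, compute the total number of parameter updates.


Iterations per epoch = 3040 / 40 = 76
Total updates = iterations_per_epoch * epochs
= 76 * 11
= 836

836


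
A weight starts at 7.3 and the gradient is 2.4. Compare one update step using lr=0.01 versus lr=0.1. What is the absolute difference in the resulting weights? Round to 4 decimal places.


With lr=0.01: w_new = 7.3 - 0.01 * 2.4 = 7.276
With lr=0.1: w_new = 7.3 - 0.1 * 2.4 = 7.06
Absolute difference = |7.276 - 7.06|
= 0.2160

0.2160


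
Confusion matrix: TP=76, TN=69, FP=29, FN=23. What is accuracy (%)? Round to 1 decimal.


Accuracy = (TP + TN) / (TP + TN + FP + FN) * 100
= (76 + 69) / (76 + 69 + 29 + 23)
= 145 / 197
= 0.736
= 73.6%

73.6


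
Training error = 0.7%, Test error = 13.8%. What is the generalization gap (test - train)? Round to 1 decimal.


Generalization gap = test_error - train_error
= 13.8 - 0.7
= 13.1%
A large gap suggests overfitting.

13.1


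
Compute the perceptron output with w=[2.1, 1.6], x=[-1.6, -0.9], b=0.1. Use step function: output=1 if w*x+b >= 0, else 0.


z = w . x + b
= 2.1*-1.6 + 1.6*-0.9 + 0.1
= -3.36 + -1.44 + 0.1
= -4.8 + 0.1
= -4.7
Since z = -4.7 < 0, output = 0

0


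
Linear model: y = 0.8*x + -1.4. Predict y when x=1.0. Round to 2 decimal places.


y = 0.8 * 1.0 + (-1.4)
= 0.8 + (-1.4)
= -0.60

-0.60


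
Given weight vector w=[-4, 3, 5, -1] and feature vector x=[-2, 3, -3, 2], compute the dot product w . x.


Element-wise products:
-4 * -2 = 8
3 * 3 = 9
5 * -3 = -15
-1 * 2 = -2
Sum = 8 + 9 + -15 + -2
= 0

0


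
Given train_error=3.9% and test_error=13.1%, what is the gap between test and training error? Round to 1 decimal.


Generalization gap = test_error - train_error
= 13.1 - 3.9
= 9.2%
A moderate gap.

9.2


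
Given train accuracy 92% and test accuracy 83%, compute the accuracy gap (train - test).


Gap = train_accuracy - test_accuracy
= 92 - 83
= 9%
This moderate gap may indicate mild overfitting.

9


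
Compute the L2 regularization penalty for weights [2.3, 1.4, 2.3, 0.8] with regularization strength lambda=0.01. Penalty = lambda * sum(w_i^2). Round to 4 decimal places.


Squaring each weight:
2.3^2 = 5.29
1.4^2 = 1.96
2.3^2 = 5.29
0.8^2 = 0.64
Sum of squares = 13.18
Penalty = 0.01 * 13.18 = 0.1318

0.1318


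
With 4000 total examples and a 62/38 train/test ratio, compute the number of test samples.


Train samples = 4000 * 62% = 2480
Test samples = 4000 - 2480
= 1520

1520


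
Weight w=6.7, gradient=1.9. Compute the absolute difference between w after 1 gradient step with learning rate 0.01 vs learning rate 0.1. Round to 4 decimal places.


With lr=0.01: w_new = 6.7 - 0.01 * 1.9 = 6.681
With lr=0.1: w_new = 6.7 - 0.1 * 1.9 = 6.51
Absolute difference = |6.681 - 6.51|
= 0.1710

0.1710


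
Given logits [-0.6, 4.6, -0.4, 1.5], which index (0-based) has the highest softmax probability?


Softmax is a monotonic transformation, so it preserves the argmax.
We need to find the index of the maximum logit.
Index 0: -0.6
Index 1: 4.6
Index 2: -0.4
Index 3: 1.5
Maximum logit = 4.6 at index 1

1


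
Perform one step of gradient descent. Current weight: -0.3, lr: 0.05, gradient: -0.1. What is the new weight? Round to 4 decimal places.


w_new = w_old - lr * gradient
= -0.3 - 0.05 * -0.1
= -0.3 - (-0.005)
= -0.2950

-0.2950


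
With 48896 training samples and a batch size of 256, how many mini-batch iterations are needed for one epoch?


Iterations per epoch = dataset_size / batch_size
= 48896 / 256
= 191

191


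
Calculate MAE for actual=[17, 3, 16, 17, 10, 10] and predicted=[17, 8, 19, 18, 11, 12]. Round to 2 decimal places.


Absolute errors: [0, 5, 3, 1, 1, 2]
Sum of absolute errors = 12
MAE = 12 / 6 = 2.00

2.00


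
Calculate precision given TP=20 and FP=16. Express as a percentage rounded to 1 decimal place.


Precision = TP / (TP + FP) * 100
= 20 / (20 + 16)
= 20 / 36
= 0.5556
= 55.6%

55.6


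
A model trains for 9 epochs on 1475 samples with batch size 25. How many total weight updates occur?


Iterations per epoch = 1475 / 25 = 59
Total updates = iterations_per_epoch * epochs
= 59 * 9
= 531

531


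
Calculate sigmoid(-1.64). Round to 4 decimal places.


sigmoid(z) = 1 / (1 + exp(-z))
exp(-(-1.64)) = exp(1.64) = 5.1552
1 + 5.1552 = 6.1552
1 / 6.1552 = 0.1625

0.1625


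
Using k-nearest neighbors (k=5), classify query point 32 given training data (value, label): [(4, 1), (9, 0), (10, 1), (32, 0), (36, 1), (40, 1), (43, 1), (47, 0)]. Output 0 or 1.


Distances from query 32:
Point 32 (class 0): distance = 0
Point 36 (class 1): distance = 4
Point 40 (class 1): distance = 8
Point 43 (class 1): distance = 11
Point 47 (class 0): distance = 15
K=5 nearest neighbors: classes = [0, 1, 1, 1, 0]
Votes for class 1: 3 / 5
Majority vote => class 1

1


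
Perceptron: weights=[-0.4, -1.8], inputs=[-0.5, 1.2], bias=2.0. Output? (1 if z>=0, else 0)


z = w . x + b
= -0.4*-0.5 + -1.8*1.2 + 2.0
= 0.2 + -2.16 + 2.0
= -1.96 + 2.0
= 0.04
Since z = 0.04 >= 0, output = 1

1


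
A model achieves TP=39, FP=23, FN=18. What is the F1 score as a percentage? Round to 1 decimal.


Precision = TP / (TP + FP) = 39 / 62 = 0.629
Recall = TP / (TP + FN) = 39 / 57 = 0.6842
F1 = 2 * P * R / (P + R)
= 2 * 0.629 * 0.6842 / (0.629 + 0.6842)
= 0.8608 / 1.3132
= 0.6555
As percentage: 65.5%

65.5


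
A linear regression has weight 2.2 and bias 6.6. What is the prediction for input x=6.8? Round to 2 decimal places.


y = 2.2 * 6.8 + (6.6)
= 14.96 + (6.6)
= 21.56

21.56


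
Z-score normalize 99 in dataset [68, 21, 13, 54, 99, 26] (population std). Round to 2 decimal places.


Mean = (68 + 21 + 13 + 54 + 99 + 26) / 6 = 46.8333
Variance = sum((x_i - mean)^2) / n = 911.1389
Std = sqrt(911.1389) = 30.1851
Z = (x - mean) / std
= (99 - 46.8333) / 30.1851
= 52.1667 / 30.1851
= 1.73

1.73


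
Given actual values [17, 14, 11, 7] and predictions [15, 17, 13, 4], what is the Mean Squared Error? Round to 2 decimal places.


Differences: [2, -3, -2, 3]
Squared errors: [4, 9, 4, 9]
Sum of squared errors = 26
MSE = 26 / 4 = 6.50

6.50


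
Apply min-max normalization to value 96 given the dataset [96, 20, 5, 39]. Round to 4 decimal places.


Min = 5, Max = 96
Range = 96 - 5 = 91
Scaled = (x - min) / (max - min)
= (96 - 5) / 91
= 91 / 91
= 1.0000

1.0000


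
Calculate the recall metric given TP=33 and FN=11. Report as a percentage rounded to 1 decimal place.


Recall = TP / (TP + FN) * 100
= 33 / (33 + 11)
= 33 / 44
= 0.75
= 75.0%

75.0


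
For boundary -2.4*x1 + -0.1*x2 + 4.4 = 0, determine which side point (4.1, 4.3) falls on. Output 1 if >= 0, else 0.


Compute -2.4 * 4.1 + -0.1 * 4.3 + 4.4
= -9.84 + -0.43 + 4.4
= -5.87
Since -5.87 < 0, the point is on the negative side.

0


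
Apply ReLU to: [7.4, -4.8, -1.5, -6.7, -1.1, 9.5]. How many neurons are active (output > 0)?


ReLU(x) = max(0, x) for each element:
ReLU(7.4) = 7.4
ReLU(-4.8) = 0
ReLU(-1.5) = 0
ReLU(-6.7) = 0
ReLU(-1.1) = 0
ReLU(9.5) = 9.5
Active neurons (>0): 2

2


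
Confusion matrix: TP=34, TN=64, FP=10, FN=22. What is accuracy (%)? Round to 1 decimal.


Accuracy = (TP + TN) / (TP + TN + FP + FN) * 100
= (34 + 64) / (34 + 64 + 10 + 22)
= 98 / 130
= 0.7538
= 75.4%

75.4


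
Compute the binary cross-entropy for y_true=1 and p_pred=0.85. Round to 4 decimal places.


For y=1: Loss = -log(p)
= -log(0.85)
= -(-0.1625)
= 0.1625

0.1625


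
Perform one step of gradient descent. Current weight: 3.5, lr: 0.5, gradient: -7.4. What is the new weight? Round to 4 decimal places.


w_new = w_old - lr * gradient
= 3.5 - 0.5 * -7.4
= 3.5 - (-3.7)
= 7.2000

7.2000


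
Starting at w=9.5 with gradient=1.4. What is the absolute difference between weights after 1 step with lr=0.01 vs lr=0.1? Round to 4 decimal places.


With lr=0.01: w_new = 9.5 - 0.01 * 1.4 = 9.486
With lr=0.1: w_new = 9.5 - 0.1 * 1.4 = 9.36
Absolute difference = |9.486 - 9.36|
= 0.1260

0.1260


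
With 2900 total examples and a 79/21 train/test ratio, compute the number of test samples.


Train samples = 2900 * 79% = 2291
Test samples = 2900 - 2291
= 609

609


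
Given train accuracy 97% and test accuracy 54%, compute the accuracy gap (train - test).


Gap = train_accuracy - test_accuracy
= 97 - 54
= 43%
This large gap strongly indicates overfitting.

43


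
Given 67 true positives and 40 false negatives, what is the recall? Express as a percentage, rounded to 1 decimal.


Recall = TP / (TP + FN) * 100
= 67 / (67 + 40)
= 67 / 107
= 0.6262
= 62.6%

62.6


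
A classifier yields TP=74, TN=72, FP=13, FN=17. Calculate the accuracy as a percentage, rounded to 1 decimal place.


Accuracy = (TP + TN) / (TP + TN + FP + FN) * 100
= (74 + 72) / (74 + 72 + 13 + 17)
= 146 / 176
= 0.8295
= 83.0%

83.0


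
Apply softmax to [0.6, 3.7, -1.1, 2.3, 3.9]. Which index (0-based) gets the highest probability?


Softmax is a monotonic transformation, so it preserves the argmax.
We need to find the index of the maximum logit.
Index 0: 0.6
Index 1: 3.7
Index 2: -1.1
Index 3: 2.3
Index 4: 3.9
Maximum logit = 3.9 at index 4

4


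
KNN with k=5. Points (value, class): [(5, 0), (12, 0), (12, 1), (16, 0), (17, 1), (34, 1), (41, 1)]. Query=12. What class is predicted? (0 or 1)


Distances from query 12:
Point 12 (class 0): distance = 0
Point 12 (class 1): distance = 0
Point 16 (class 0): distance = 4
Point 17 (class 1): distance = 5
Point 5 (class 0): distance = 7
K=5 nearest neighbors: classes = [0, 1, 0, 1, 0]
Votes for class 1: 2 / 5
Majority vote => class 0

0


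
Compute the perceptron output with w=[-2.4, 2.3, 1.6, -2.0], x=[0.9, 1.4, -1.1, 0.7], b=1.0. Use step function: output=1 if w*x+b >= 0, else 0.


z = w . x + b
= -2.4*0.9 + 2.3*1.4 + 1.6*-1.1 + -2.0*0.7 + 1.0
= -2.16 + 3.22 + -1.76 + -1.4 + 1.0
= -2.1 + 1.0
= -1.1
Since z = -1.1 < 0, output = 0

0


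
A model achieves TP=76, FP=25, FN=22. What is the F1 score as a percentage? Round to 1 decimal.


Precision = TP / (TP + FP) = 76 / 101 = 0.7525
Recall = TP / (TP + FN) = 76 / 98 = 0.7755
F1 = 2 * P * R / (P + R)
= 2 * 0.7525 * 0.7755 / (0.7525 + 0.7755)
= 1.1671 / 1.528
= 0.7638
As percentage: 76.4%

76.4


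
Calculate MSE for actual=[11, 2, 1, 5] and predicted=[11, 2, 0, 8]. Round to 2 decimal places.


Differences: [0, 0, 1, -3]
Squared errors: [0, 0, 1, 9]
Sum of squared errors = 10
MSE = 10 / 4 = 2.50

2.50


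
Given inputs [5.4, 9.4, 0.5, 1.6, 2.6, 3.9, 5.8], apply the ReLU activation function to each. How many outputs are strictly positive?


ReLU(x) = max(0, x) for each element:
ReLU(5.4) = 5.4
ReLU(9.4) = 9.4
ReLU(0.5) = 0.5
ReLU(1.6) = 1.6
ReLU(2.6) = 2.6
ReLU(3.9) = 3.9
ReLU(5.8) = 5.8
Active neurons (>0): 7

7


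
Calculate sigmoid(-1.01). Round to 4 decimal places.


sigmoid(z) = 1 / (1 + exp(-z))
exp(-(-1.01)) = exp(1.01) = 2.7456
1 + 2.7456 = 3.7456
1 / 3.7456 = 0.2670

0.2670


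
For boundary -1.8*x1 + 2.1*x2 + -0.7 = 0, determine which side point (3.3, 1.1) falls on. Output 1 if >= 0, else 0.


Compute -1.8 * 3.3 + 2.1 * 1.1 + -0.7
= -5.94 + 2.31 + -0.7
= -4.33
Since -4.33 < 0, the point is on the negative side.

0


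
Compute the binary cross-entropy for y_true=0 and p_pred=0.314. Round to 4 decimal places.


For y=0: Loss = -log(1-p)
= -log(1 - 0.314)
= -log(0.686)
= -(-0.3769)
= 0.3769

0.3769


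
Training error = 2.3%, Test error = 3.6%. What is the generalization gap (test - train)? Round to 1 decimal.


Generalization gap = test_error - train_error
= 3.6 - 2.3
= 1.3%
A small gap suggests good generalization.

1.3


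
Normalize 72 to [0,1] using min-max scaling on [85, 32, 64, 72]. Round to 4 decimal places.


Min = 32, Max = 85
Range = 85 - 32 = 53
Scaled = (x - min) / (max - min)
= (72 - 32) / 53
= 40 / 53
= 0.7547

0.7547


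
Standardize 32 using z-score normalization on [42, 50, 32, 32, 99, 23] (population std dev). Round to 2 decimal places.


Mean = (42 + 50 + 32 + 32 + 99 + 23) / 6 = 46.3333
Variance = sum((x_i - mean)^2) / n = 626.8889
Std = sqrt(626.8889) = 25.0377
Z = (x - mean) / std
= (32 - 46.3333) / 25.0377
= -14.3333 / 25.0377
= -0.57

-0.57


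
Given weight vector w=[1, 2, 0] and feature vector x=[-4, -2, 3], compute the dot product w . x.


Element-wise products:
1 * -4 = -4
2 * -2 = -4
0 * 3 = 0
Sum = -4 + -4 + 0
= -8

-8


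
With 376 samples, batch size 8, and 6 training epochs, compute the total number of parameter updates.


Iterations per epoch = 376 / 8 = 47
Total updates = iterations_per_epoch * epochs
= 47 * 6
= 282

282


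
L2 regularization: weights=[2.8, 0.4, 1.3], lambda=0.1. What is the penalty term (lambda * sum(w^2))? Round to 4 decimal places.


Squaring each weight:
2.8^2 = 7.84
0.4^2 = 0.16
1.3^2 = 1.69
Sum of squares = 9.69
Penalty = 0.1 * 9.69 = 0.9690

0.9690


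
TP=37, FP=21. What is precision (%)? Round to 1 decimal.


Precision = TP / (TP + FP) * 100
= 37 / (37 + 21)
= 37 / 58
= 0.6379
= 63.8%

63.8


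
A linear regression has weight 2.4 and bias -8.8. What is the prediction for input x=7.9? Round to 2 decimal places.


y = 2.4 * 7.9 + (-8.8)
= 18.96 + (-8.8)
= 10.16

10.16


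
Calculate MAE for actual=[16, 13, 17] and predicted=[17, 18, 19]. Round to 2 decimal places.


Absolute errors: [1, 5, 2]
Sum of absolute errors = 8
MAE = 8 / 3 = 2.67

2.67


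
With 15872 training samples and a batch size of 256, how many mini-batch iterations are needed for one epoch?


Iterations per epoch = dataset_size / batch_size
= 15872 / 256
= 62

62


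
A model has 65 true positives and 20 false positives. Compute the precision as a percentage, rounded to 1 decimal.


Precision = TP / (TP + FP) * 100
= 65 / (65 + 20)
= 65 / 85
= 0.7647
= 76.5%

76.5


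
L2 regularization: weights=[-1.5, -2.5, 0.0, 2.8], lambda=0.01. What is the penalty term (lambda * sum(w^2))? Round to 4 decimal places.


Squaring each weight:
(-1.5)^2 = 2.25
(-2.5)^2 = 6.25
0.0^2 = 0.0
2.8^2 = 7.84
Sum of squares = 16.34
Penalty = 0.01 * 16.34 = 0.1634

0.1634


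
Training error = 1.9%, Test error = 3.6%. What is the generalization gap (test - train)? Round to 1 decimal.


Generalization gap = test_error - train_error
= 3.6 - 1.9
= 1.7%
A small gap suggests good generalization.

1.7


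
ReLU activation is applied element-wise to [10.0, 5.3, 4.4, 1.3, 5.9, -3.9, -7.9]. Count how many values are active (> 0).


ReLU(x) = max(0, x) for each element:
ReLU(10.0) = 10.0
ReLU(5.3) = 5.3
ReLU(4.4) = 4.4
ReLU(1.3) = 1.3
ReLU(5.9) = 5.9
ReLU(-3.9) = 0
ReLU(-7.9) = 0
Active neurons (>0): 5

5


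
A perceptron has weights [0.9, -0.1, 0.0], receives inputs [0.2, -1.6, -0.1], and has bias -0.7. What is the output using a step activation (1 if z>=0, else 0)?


z = w . x + b
= 0.9*0.2 + -0.1*-1.6 + 0.0*-0.1 + -0.7
= 0.18 + 0.16 + -0.0 + -0.7
= 0.34 + -0.7
= -0.36
Since z = -0.36 < 0, output = 0

0


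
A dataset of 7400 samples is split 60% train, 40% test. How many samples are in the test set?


Train samples = 7400 * 60% = 4440
Test samples = 7400 - 4440
= 2960

2960


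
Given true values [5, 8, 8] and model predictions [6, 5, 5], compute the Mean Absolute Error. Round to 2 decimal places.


Absolute errors: [1, 3, 3]
Sum of absolute errors = 7
MAE = 7 / 3 = 2.33

2.33


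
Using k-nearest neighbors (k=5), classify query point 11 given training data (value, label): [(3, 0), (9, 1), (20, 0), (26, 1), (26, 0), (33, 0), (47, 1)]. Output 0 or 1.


Distances from query 11:
Point 9 (class 1): distance = 2
Point 3 (class 0): distance = 8
Point 20 (class 0): distance = 9
Point 26 (class 0): distance = 15
Point 26 (class 1): distance = 15
K=5 nearest neighbors: classes = [1, 0, 0, 0, 1]
Votes for class 1: 2 / 5
Majority vote => class 0

0


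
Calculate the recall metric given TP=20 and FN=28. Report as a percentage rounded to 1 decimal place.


Recall = TP / (TP + FN) * 100
= 20 / (20 + 28)
= 20 / 48
= 0.4167
= 41.7%

41.7


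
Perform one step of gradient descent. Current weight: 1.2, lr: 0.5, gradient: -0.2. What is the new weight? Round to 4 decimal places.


w_new = w_old - lr * gradient
= 1.2 - 0.5 * -0.2
= 1.2 - (-0.1)
= 1.3000

1.3000


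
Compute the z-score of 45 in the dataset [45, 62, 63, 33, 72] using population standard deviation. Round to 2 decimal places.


Mean = (45 + 62 + 63 + 33 + 72) / 5 = 55.0
Variance = sum((x_i - mean)^2) / n = 197.2
Std = sqrt(197.2) = 14.0428
Z = (x - mean) / std
= (45 - 55.0) / 14.0428
= -10.0 / 14.0428
= -0.71

-0.71


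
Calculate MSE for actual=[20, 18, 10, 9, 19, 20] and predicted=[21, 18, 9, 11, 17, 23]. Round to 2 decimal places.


Differences: [-1, 0, 1, -2, 2, -3]
Squared errors: [1, 0, 1, 4, 4, 9]
Sum of squared errors = 19
MSE = 19 / 6 = 3.17

3.17


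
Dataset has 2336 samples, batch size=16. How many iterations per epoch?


Iterations per epoch = dataset_size / batch_size
= 2336 / 16
= 146

146


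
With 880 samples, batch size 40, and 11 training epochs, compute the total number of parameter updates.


Iterations per epoch = 880 / 40 = 22
Total updates = iterations_per_epoch * epochs
= 22 * 11
= 242

242


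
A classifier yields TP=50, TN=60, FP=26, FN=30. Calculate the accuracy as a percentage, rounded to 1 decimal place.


Accuracy = (TP + TN) / (TP + TN + FP + FN) * 100
= (50 + 60) / (50 + 60 + 26 + 30)
= 110 / 166
= 0.6627
= 66.3%

66.3


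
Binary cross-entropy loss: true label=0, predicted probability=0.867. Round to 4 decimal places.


For y=0: Loss = -log(1-p)
= -log(1 - 0.867)
= -log(0.133)
= -(-2.0174)
= 2.0174

2.0174


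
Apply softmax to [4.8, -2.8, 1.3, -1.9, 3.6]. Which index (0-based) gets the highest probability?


Softmax is a monotonic transformation, so it preserves the argmax.
We need to find the index of the maximum logit.
Index 0: 4.8
Index 1: -2.8
Index 2: 1.3
Index 3: -1.9
Index 4: 3.6
Maximum logit = 4.8 at index 0

0


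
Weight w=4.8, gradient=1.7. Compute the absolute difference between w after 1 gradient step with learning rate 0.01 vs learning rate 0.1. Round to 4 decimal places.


With lr=0.01: w_new = 4.8 - 0.01 * 1.7 = 4.783
With lr=0.1: w_new = 4.8 - 0.1 * 1.7 = 4.63
Absolute difference = |4.783 - 4.63|
= 0.1530

0.1530


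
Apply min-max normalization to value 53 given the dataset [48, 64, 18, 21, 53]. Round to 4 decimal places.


Min = 18, Max = 64
Range = 64 - 18 = 46
Scaled = (x - min) / (max - min)
= (53 - 18) / 46
= 35 / 46
= 0.7609

0.7609


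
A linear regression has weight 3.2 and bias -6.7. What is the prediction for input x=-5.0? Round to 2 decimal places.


y = 3.2 * -5.0 + (-6.7)
= -16.0 + (-6.7)
= -22.70

-22.70


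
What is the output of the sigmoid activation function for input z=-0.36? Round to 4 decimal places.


sigmoid(z) = 1 / (1 + exp(-z))
exp(-(-0.36)) = exp(0.36) = 1.4333
1 + 1.4333 = 2.4333
1 / 2.4333 = 0.4110

0.4110


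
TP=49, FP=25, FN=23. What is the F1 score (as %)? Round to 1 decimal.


Precision = TP / (TP + FP) = 49 / 74 = 0.6622
Recall = TP / (TP + FN) = 49 / 72 = 0.6806
F1 = 2 * P * R / (P + R)
= 2 * 0.6622 * 0.6806 / (0.6622 + 0.6806)
= 0.9013 / 1.3427
= 0.6712
As percentage: 67.1%

67.1


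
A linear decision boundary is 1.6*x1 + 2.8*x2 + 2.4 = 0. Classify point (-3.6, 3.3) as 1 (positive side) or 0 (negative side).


Compute 1.6 * -3.6 + 2.8 * 3.3 + 2.4
= -5.76 + 9.24 + 2.4
= 5.88
Since 5.88 >= 0, the point is on the positive side.

1


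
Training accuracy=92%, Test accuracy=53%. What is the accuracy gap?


Gap = train_accuracy - test_accuracy
= 92 - 53
= 39%
This large gap strongly indicates overfitting.

39


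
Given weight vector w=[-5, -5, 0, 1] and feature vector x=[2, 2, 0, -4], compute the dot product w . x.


Element-wise products:
-5 * 2 = -10
-5 * 2 = -10
0 * 0 = 0
1 * -4 = -4
Sum = -10 + -10 + 0 + -4
= -24

-24


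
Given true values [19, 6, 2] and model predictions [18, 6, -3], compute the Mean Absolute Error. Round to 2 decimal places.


Absolute errors: [1, 0, 5]
Sum of absolute errors = 6
MAE = 6 / 3 = 2.00

2.00


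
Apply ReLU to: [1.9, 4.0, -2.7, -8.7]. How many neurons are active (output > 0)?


ReLU(x) = max(0, x) for each element:
ReLU(1.9) = 1.9
ReLU(4.0) = 4.0
ReLU(-2.7) = 0
ReLU(-8.7) = 0
Active neurons (>0): 2

2


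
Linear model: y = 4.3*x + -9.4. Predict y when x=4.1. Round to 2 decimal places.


y = 4.3 * 4.1 + (-9.4)
= 17.63 + (-9.4)
= 8.23

8.23


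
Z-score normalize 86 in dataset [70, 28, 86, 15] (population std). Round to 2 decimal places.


Mean = (70 + 28 + 86 + 15) / 4 = 49.75
Variance = sum((x_i - mean)^2) / n = 851.1875
Std = sqrt(851.1875) = 29.1751
Z = (x - mean) / std
= (86 - 49.75) / 29.1751
= 36.25 / 29.1751
= 1.24

1.24


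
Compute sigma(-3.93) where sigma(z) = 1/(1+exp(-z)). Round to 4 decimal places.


sigmoid(z) = 1 / (1 + exp(-z))
exp(-(-3.93)) = exp(3.93) = 50.907
1 + 50.907 = 51.907
1 / 51.907 = 0.0193

0.0193


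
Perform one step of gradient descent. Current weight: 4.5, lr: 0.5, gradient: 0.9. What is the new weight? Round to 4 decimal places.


w_new = w_old - lr * gradient
= 4.5 - 0.5 * 0.9
= 4.5 - (0.45)
= 4.0500

4.0500


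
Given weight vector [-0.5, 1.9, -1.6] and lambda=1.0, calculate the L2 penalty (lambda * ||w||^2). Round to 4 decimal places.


Squaring each weight:
(-0.5)^2 = 0.25
1.9^2 = 3.61
(-1.6)^2 = 2.56
Sum of squares = 6.42
Penalty = 1.0 * 6.42 = 6.4200

6.4200


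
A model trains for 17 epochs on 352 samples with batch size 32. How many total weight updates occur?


Iterations per epoch = 352 / 32 = 11
Total updates = iterations_per_epoch * epochs
= 11 * 17
= 187

187


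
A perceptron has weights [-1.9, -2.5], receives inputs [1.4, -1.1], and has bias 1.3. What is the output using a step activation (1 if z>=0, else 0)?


z = w . x + b
= -1.9*1.4 + -2.5*-1.1 + 1.3
= -2.66 + 2.75 + 1.3
= 0.09 + 1.3
= 1.39
Since z = 1.39 >= 0, output = 1

1


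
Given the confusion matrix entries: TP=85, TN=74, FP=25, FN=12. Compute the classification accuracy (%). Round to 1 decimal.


Accuracy = (TP + TN) / (TP + TN + FP + FN) * 100
= (85 + 74) / (85 + 74 + 25 + 12)
= 159 / 196
= 0.8112
= 81.1%

81.1


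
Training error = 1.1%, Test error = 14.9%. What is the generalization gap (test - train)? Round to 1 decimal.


Generalization gap = test_error - train_error
= 14.9 - 1.1
= 13.8%
A large gap suggests overfitting.

13.8


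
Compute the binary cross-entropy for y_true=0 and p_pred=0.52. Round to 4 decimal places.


For y=0: Loss = -log(1-p)
= -log(1 - 0.52)
= -log(0.48)
= -(-0.734)
= 0.7340

0.7340


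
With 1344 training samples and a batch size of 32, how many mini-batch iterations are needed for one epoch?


Iterations per epoch = dataset_size / batch_size
= 1344 / 32
= 42

42


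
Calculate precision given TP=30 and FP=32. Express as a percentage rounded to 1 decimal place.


Precision = TP / (TP + FP) * 100
= 30 / (30 + 32)
= 30 / 62
= 0.4839
= 48.4%

48.4


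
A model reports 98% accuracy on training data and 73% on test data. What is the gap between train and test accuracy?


Gap = train_accuracy - test_accuracy
= 98 - 73
= 25%
This large gap strongly indicates overfitting.

25


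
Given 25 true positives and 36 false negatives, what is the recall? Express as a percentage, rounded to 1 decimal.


Recall = TP / (TP + FN) * 100
= 25 / (25 + 36)
= 25 / 61
= 0.4098
= 41.0%

41.0


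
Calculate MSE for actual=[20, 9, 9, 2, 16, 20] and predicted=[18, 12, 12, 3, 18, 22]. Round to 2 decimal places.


Differences: [2, -3, -3, -1, -2, -2]
Squared errors: [4, 9, 9, 1, 4, 4]
Sum of squared errors = 31
MSE = 31 / 6 = 5.17

5.17


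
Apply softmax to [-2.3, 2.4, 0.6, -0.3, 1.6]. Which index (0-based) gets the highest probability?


Softmax is a monotonic transformation, so it preserves the argmax.
We need to find the index of the maximum logit.
Index 0: -2.3
Index 1: 2.4
Index 2: 0.6
Index 3: -0.3
Index 4: 1.6
Maximum logit = 2.4 at index 1

1


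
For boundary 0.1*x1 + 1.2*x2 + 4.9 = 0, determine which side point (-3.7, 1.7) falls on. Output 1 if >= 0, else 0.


Compute 0.1 * -3.7 + 1.2 * 1.7 + 4.9
= -0.37 + 2.04 + 4.9
= 6.57
Since 6.57 >= 0, the point is on the positive side.

1


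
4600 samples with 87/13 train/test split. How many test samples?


Train samples = 4600 * 87% = 4002
Test samples = 4600 - 4002
= 598

598
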